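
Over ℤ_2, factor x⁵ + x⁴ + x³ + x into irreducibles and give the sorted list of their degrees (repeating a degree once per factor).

1, 1, 3

Write g(x) = x⁵ + x⁴ + x³ + x.
Roots in ℤ_2: g(0) = 0 → root; g(1) = 0 → root.
Linear factors from roots: (x), (x + 1).
Complete factorization: g(x) = (x)·(x + 1)·(x³ + x + 1).
Factor degrees with multiplicity: 1 + 1 + 3 = 5.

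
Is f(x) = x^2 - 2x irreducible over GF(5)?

No

Check for roots in GF(5): f(0) = 0 → root; f(1) = 4; f(2) = 0 → root; f(3) = 3; f(4) = 3.
f(0) = 0, so (x) divides f(x); f is reducible.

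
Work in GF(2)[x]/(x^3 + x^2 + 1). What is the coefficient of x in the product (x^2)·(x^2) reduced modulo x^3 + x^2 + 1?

1

Multiply in GF(2)[x]: (x^2)·(x^2) = x^4.
Reduce using x^3 ≡ x^2 + 1 (mod x^3 + x^2 + 1).
Reduced: x^2 + x + 1.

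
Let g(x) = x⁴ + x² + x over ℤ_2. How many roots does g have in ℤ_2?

Evaluate at each of the 2 elements of ℤ_2:
g(0) = 0 → root; g(1) = 1.
Roots: {0}.

1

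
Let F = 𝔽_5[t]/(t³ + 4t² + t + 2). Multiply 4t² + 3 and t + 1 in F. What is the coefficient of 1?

Multiply in 𝔽_5[t]: (4t² + 3)·(t + 1) = 4t³ + 4t² + 3t + 3.
Reduce using t³ ≡ t² + 4t + 3 (mod t³ + 4t² + t + 2).
Reduced: 3t² + 4t.

0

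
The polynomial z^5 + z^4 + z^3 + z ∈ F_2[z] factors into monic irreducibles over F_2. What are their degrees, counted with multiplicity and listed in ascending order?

Write f(z) = z^5 + z^4 + z^3 + z.
Roots in F_2: f(0) = 0 → root; f(1) = 0 → root.
Linear factors from roots: (z), (z + 1).
Complete factorization: f(z) = (z)·(z + 1)·(z^3 + z + 1).
Factor degrees with multiplicity: 1 + 1 + 3 = 5.

1, 1, 3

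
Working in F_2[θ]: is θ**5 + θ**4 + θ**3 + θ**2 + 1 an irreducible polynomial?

Write h(θ) = θ**5 + θ**4 + θ**3 + θ**2 + 1.
Check for roots in F_2: h(0) = 1; h(1) = 1.
No roots, so no linear factors.
Monic irreducibles of degree 2 over GF(2): θ**2 + θ + 1.
None of them divide h (all give nonzero remainder).
No irreducible factor of degree ≤ 2 exists, so h is irreducible over GF(2).

Yes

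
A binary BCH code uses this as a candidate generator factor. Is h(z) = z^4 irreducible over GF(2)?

Check for roots in GF(2): h(0) = 0 → root; h(1) = 1.
h(0) = 0, so (z) divides h(z); h is reducible.

No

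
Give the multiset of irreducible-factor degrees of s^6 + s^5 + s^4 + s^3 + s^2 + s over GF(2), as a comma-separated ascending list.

1, 1, 2, 2

Write h(s) = s^6 + s^5 + s^4 + s^3 + s^2 + s.
Roots in GF(2): h(0) = 0 → root; h(1) = 0 → root.
Linear factors from roots: (s), (s + 1).
Complete factorization: h(s) = (s)·(s + 1)·(s^2 + s + 1)^2.
Factor degrees with multiplicity: 1 + 1 + 2 + 2 = 6.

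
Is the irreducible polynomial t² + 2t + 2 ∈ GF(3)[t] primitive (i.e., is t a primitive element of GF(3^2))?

Write f(t) = t² + 2t + 2.
|GF(3^2)^×| = 3^2 − 1 = 8. Prime factorization: 8 = 2^3.
f is primitive ⇔ t has order 8 in GF(3)[t]/(f), i.e. t^(8/q) ≠ 1 for each prime q | 8.
t^(4) mod f = 2.
None equal 1, so t has full order 8; f is primitive.

Yes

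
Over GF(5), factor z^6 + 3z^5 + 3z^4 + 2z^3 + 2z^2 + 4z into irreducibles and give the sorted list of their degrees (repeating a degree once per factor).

1, 1, 1, 1, 2

Write f(z) = z^6 + 3z^5 + 3z^4 + 2z^3 + 2z^2 + 4z.
Roots in GF(5): f(0) = 0 → root; f(1) = 0 → root; f(2) = 0 → root; f(3) = 0 → root; f(4) = 2.
Linear factors from roots: (z), (z + 4), (z + 3), (z + 2).
Complete factorization: f(z) = (z)·(z + 2)·(z + 3)·(z + 4)·(z^2 + 4z + 1).
Factor degrees with multiplicity: 1 + 1 + 1 + 1 + 2 = 6.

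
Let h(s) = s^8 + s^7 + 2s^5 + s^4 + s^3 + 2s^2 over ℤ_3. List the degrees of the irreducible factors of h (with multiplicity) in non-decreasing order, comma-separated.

1, 1, 1, 2, 3

Roots in ℤ_3: h(0) = 0 → root; h(1) = 2; h(2) = 0 → root.
Linear factors from roots: (s), (s + 1).
Complete factorization: h(s) = (s + 1)·(s)^2·(s^2 + 1)·(s^3 + 2s + 2).
Factor degrees with multiplicity: 1 + 1 + 1 + 2 + 3 = 8.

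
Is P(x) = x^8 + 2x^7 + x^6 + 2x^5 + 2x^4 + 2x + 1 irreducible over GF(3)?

Yes

Check for roots in GF(3): P(0) = 1; P(1) = 2; P(2) = 2.
No roots, so no linear factors.
Monic irreducibles of degree 2 over GF(3): x^2 + 1, x^2 + x + 2, x^2 + 2x + 2.
None of them divide P (all give nonzero remainder).
Degree-3 irreducible divisors: test the 8 monic irreducibles of degree 3 over GF(3).
None of them divide P (all give nonzero remainder).
Degree-4 irreducible divisors: test the 18 monic irreducibles of degree 4 over GF(3).
None of them divide P (all give nonzero remainder).
No irreducible factor of degree ≤ 4 exists, so P is irreducible over GF(3).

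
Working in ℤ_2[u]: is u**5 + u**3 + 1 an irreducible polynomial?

Write h(u) = u**5 + u**3 + 1.
Check for roots in ℤ_2: h(0) = 1; h(1) = 1.
No roots, so no linear factors.
Monic irreducibles of degree 2 over GF(2): u**2 + u + 1.
None of them divide h (all give nonzero remainder).
No irreducible factor of degree ≤ 2 exists, so h is irreducible over GF(2).

Yes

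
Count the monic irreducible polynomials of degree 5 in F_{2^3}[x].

Gauss's count: N_{8}(5) = (1/5) Σ_{d|5} μ(5/d)·8^d.
Divisors of 5: 1, 5; μ(5/d) for each: -1, 1.
Σ = − 8^1 + 8^5 = 32760.
N = 32760/5 = 6552.

6552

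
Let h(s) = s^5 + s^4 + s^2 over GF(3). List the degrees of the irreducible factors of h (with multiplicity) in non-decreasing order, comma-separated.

1, 1, 1, 2

Roots in GF(3): h(0) = 0 → root; h(1) = 0 → root; h(2) = 1.
Linear factors from roots: (s), (s - 1).
Complete factorization: h(s) = (s - 1)·(s)^2·(s^2 - s - 1).
Factor degrees with multiplicity: 1 + 1 + 1 + 2 = 5.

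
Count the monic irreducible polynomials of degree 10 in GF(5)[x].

976248

Gauss's count: N_{5}(10) = (1/10) Σ_{d|10} μ(10/d)·5^d.
Divisors of 10: 1, 2, 5, 10; μ(10/d) for each: 1, -1, -1, 1.
Σ = 5^1 − 5^2 − 5^5 + 5^10 = 9762480.
N = 9762480/10 = 976248.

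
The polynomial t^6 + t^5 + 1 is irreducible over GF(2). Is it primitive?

Yes

Write f(t) = t^6 + t^5 + 1.
|GF(2^6)^×| = 2^6 − 1 = 63. Prime factorization: 63 = 3^2·7.
f is primitive ⇔ t has order 63 in GF(2)[t]/(f), i.e. t^(63/q) ≠ 1 for each prime q | 63.
t^(21) mod f = t^5 + t^4 + t^3 + 1.
t^(9) mod f = t^5 + t^3 + t^2 + t + 1.
None equal 1, so t has full order 63; f is primitive.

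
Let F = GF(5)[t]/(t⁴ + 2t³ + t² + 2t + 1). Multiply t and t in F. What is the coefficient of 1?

0

Multiply in GF(5)[t]: (t)·(t) = t².
Reduced: t².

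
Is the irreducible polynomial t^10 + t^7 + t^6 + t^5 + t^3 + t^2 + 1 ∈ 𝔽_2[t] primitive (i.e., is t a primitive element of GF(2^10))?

No

Write f(t) = t^10 + t^7 + t^6 + t^5 + t^3 + t^2 + 1.
|GF(2^10)^×| = 2^10 − 1 = 1023. Prime factorization: 1023 = 3·11·31.
f is primitive ⇔ t has order 1023 in GF(2)[t]/(f), i.e. t^(1023/q) ≠ 1 for each prime q | 1023.
t^(341) mod f = 1
t^(93) mod f = t^9 + t^7 + t^6 + t^5 + t^3 + t.
t^(33) mod f = t^6 + t^5 + t^4 + t.
Since t^(341) = 1, the order of t divides 341 < 1023; not primitive.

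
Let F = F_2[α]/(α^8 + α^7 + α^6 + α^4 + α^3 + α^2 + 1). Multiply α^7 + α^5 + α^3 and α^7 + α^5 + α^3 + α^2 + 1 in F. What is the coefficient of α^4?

Multiply in F_2[α]: (α^7 + α^5 + α^3)·(α^7 + α^5 + α^3 + α^2 + 1) = α^14 + α^10 + α^9 + α^6 + α^3.
Reduce using α^8 ≡ α^7 + α^6 + α^4 + α^3 + α^2 + 1 (mod α^8 + α^7 + α^6 + α^4 + α^3 + α^2 + 1).
Reduced: α^7 + α^3 + α^2 + α.

0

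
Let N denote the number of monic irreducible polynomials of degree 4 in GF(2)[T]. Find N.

The number of monic irreducibles of degree 4 over GF(2) is (1/4)·Σ_{d∣4} μ(4/d) 2^d.
Divisors of 4: 1, 2, 4; μ(4/d) for each: 0, -1, 1.
Σ = − 2^2 + 2^4 = 12.
N = 12/4 = 3.

3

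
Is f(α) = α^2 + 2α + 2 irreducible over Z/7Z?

Yes

Check for roots in Z/7Z: f(0) = 2; f(1) = 5; f(2) = 3; f(3) = 3; f(4) = 5; f(5) = 2; f(6) = 1.
No roots. A degree-2 polynomial over a field with no linear factor is irreducible.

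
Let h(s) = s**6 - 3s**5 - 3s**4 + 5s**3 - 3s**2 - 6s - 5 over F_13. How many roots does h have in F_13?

2

Evaluate at each of the 13 elements of F_13:
h(0) = 8; h(1) = 12; h(2) = 9; h(3) = 11; h(4) = 5; h(5) = 2; h(6) = 0 → root; h(7) = 4; h(8) = 12; h(9) = 6; h(10) = 0 → root; h(11) = 2; h(12) = 7.
Roots: {6, 10}.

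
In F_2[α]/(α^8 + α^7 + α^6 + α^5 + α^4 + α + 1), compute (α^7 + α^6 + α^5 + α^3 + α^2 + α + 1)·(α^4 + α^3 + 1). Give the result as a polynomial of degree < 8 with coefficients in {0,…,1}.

Multiply in F_2[α]: (α^7 + α^6 + α^5 + α^3 + α^2 + α + 1)·(α^4 + α^3 + 1) = α^11 + α^8 + α^6 + α^5 + α^2 + α + 1.
Reduce using α^8 ≡ α^7 + α^6 + α^5 + α^4 + α + 1 (mod α^8 + α^7 + α^6 + α^5 + α^4 + α + 1).
Reduced: α^7 + α^6.

α^7 + α^6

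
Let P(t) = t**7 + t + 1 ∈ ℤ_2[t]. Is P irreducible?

Check for roots in ℤ_2: P(0) = 1; P(1) = 1.
No roots, so no linear factors.
Monic irreducibles of degree 2 over GF(2): t**2 + t + 1.
None of them divide P (all give nonzero remainder).
Monic irreducibles of degree 3 over GF(2): t**3 + t + 1, t**3 + t**2 + 1.
None of them divide P (all give nonzero remainder).
No irreducible factor of degree ≤ 3 exists, so P is irreducible over GF(2).

Yes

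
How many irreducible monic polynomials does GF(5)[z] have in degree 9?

217000

Gauss's count: N_{5}(9) = (1/9) Σ_{d|9} μ(9/d)·5^d.
Divisors of 9: 1, 3, 9; μ(9/d) for each: 0, -1, 1.
Σ = − 5^3 + 5^9 = 1953000.
N = 1953000/9 = 217000.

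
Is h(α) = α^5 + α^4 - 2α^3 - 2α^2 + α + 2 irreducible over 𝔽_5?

Yes

Check for roots in 𝔽_5: h(0) = 2; h(1) = 1; h(2) = 3; h(3) = 2; h(4) = 1.
No roots, so no linear factors.
Degree-2 irreducible divisors: test the 10 monic irreducibles of degree 2 over GF(5).
None of them divide h (all give nonzero remainder).
No irreducible factor of degree ≤ 2 exists, so h is irreducible over GF(5).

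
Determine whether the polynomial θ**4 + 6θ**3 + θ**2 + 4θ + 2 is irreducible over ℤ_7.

Write f(θ) = θ**4 + 6θ**3 + θ**2 + 4θ + 2.
Check for roots in ℤ_7: f(0) = 2; f(1) = 0 → root; f(2) = 1; f(3) = 0 → root; f(4) = 2; f(5) = 1; f(6) = 1.
f(1) = 0, so (θ − 1) divides f(θ); f is reducible.

No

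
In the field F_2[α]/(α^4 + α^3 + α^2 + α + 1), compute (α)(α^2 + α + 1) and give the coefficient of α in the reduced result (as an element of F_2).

1

Multiply in F_2[α]: (α)·(α^2 + α + 1) = α^3 + α^2 + α.
Reduced: α^3 + α^2 + α.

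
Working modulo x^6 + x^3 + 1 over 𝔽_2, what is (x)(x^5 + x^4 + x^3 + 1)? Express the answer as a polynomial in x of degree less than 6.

Multiply in 𝔽_2[x]: (x)·(x^5 + x^4 + x^3 + 1) = x^6 + x^5 + x^4 + x.
Reduce using x^6 ≡ x^3 + 1 (mod x^6 + x^3 + 1).
Reduced: x^5 + x^4 + x^3 + x + 1.

x^5 + x^4 + x^3 + x + 1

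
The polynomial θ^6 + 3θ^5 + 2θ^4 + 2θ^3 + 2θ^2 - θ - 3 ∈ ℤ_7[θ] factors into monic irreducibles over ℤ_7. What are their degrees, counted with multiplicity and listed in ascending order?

Write g(θ) = θ^6 + 3θ^5 + 2θ^4 + 2θ^3 + 2θ^2 - θ - 3.
Linear factors from roots: (θ + 3).
Complete factorization: g(θ) = (θ + 3)·(θ^2 + 2)·(θ^3 + 3).
Factor degrees with multiplicity: 1 + 2 + 3 = 6.

1, 2, 3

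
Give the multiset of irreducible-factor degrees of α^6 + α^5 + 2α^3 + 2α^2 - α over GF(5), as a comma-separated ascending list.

Write h(α) = α^6 + α^5 + 2α^3 + 2α^2 - α.
Roots in GF(5): h(0) = 0 → root; h(1) = 0 → root; h(2) = 3; h(3) = 1; h(4) = 1.
Linear factors from roots: (α), (α - 1).
Complete factorization: h(α) = (α)·(α - 1)^2·(α^3 - 2α^2 - 1).
Factor degrees with multiplicity: 1 + 1 + 1 + 3 = 6.

1, 1, 1, 3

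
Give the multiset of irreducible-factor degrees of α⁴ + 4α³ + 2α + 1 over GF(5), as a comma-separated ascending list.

Write g(α) = α⁴ + 4α³ + 2α + 1.
Roots in GF(5): g(0) = 1; g(1) = 3; g(2) = 3; g(3) = 1; g(4) = 1.
Complete factorization: g(α) = (α² + 3)·(α² + 4α + 2).
Factor degrees with multiplicity: 2 + 2 = 4.

2, 2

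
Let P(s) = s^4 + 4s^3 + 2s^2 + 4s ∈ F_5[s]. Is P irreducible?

No

Check for roots in F_5: P(0) = 0 → root; P(1) = 1; P(2) = 4; P(3) = 4; P(4) = 0 → root.
P(0) = 0, so (s) divides P(s); P is reducible.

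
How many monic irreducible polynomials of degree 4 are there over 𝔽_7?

Gauss's count: N_{7}(4) = (1/4) Σ_{d|4} μ(4/d)·7^d.
Divisors of 4: 1, 2, 4; μ(4/d) for each: 0, -1, 1.
Σ = − 7^2 + 7^4 = 2352.
N = 2352/4 = 588.

588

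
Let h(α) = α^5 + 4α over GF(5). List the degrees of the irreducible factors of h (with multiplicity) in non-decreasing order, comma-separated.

Roots in GF(5): h(0) = 0 → root; h(1) = 0 → root; h(2) = 0 → root; h(3) = 0 → root; h(4) = 0 → root.
Linear factors from roots: (α), (α + 4), (α + 3), (α + 2), (α + 1).
Complete factorization: h(α) = (α)·(α + 1)·(α + 2)·(α + 3)·(α + 4).
Factor degrees with multiplicity: 1 + 1 + 1 + 1 + 1 = 5.

1, 1, 1, 1, 1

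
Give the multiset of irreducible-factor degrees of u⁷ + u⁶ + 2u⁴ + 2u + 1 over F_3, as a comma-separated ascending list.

Write f(u) = u⁷ + u⁶ + 2u⁴ + 2u + 1.
Roots in F_3: f(0) = 1; f(1) = 1; f(2) = 1.
Complete factorization: f(u) = (u⁷ + u⁶ + 2u⁴ + 2u + 1).
Factor degrees with multiplicity: 7 = 7.

7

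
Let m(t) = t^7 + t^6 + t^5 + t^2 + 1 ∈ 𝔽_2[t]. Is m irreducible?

Yes

Check for roots in 𝔽_2: m(0) = 1; m(1) = 1.
No roots, so no linear factors.
Monic irreducibles of degree 2 over GF(2): t^2 + t + 1.
None of them divide m (all give nonzero remainder).
Monic irreducibles of degree 3 over GF(2): t^3 + t + 1, t^3 + t^2 + 1.
None of them divide m (all give nonzero remainder).
No irreducible factor of degree ≤ 3 exists, so m is irreducible over GF(2).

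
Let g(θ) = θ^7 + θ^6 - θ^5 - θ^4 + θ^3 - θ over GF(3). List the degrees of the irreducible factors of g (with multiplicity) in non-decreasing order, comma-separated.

1, 1, 1, 1, 3

Roots in GF(3): g(0) = 0 → root; g(1) = 0 → root; g(2) = 0 → root.
Linear factors from roots: (θ), (θ - 1), (θ + 1).
Complete factorization: g(θ) = (θ)·(θ + 1)·(θ - 1)^2·(θ^3 - θ^2 - θ - 1).
Factor degrees with multiplicity: 1 + 1 + 1 + 1 + 3 = 7.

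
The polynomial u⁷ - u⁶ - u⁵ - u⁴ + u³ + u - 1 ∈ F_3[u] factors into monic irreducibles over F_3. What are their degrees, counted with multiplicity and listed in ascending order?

3, 4

Write f(u) = u⁷ - u⁶ - u⁵ - u⁴ + u³ + u - 1.
Roots in F_3: f(0) = 2; f(1) = 2; f(2) = 1.
Complete factorization: f(u) = (u³ - u + 1)·(u⁴ - u³ - 1).
Factor degrees with multiplicity: 3 + 4 = 7.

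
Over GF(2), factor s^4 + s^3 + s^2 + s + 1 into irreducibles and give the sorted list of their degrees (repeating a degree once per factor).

4

Write f(s) = s^4 + s^3 + s^2 + s + 1.
Roots in GF(2): f(0) = 1; f(1) = 1.
Complete factorization: f(s) = (s^4 + s^3 + s^2 + s + 1).
Factor degrees with multiplicity: 4 = 4.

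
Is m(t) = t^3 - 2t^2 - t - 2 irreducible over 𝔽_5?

Yes

Check for roots in 𝔽_5: m(0) = 3; m(1) = 1; m(2) = 1; m(3) = 4; m(4) = 1.
No roots. A degree-3 polynomial over a field with no linear factor is irreducible.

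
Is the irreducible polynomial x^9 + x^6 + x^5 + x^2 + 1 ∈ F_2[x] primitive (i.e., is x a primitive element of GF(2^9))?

Write f(x) = x^9 + x^6 + x^5 + x^2 + 1.
|GF(2^9)^×| = 2^9 − 1 = 511. Prime factorization: 511 = 7·73.
f is primitive ⇔ x has order 511 in GF(2)[x]/(f), i.e. x^(511/q) ≠ 1 for each prime q | 511.
x^(73) mod f = 1
x^(7) mod f = x^7.
Since x^(73) = 1, the order of x divides 73 < 511; not primitive.

No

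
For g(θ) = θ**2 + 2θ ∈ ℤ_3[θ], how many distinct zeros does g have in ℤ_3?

Evaluate at each of the 3 elements of ℤ_3:
g(0) = 0 → root; g(1) = 0 → root; g(2) = 2.
Roots: {0, 1}.

2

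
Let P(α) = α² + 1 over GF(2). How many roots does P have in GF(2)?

1

Evaluate at each of the 2 elements of GF(2):
P(0) = 1; P(1) = 0 → root.
Roots: {1}.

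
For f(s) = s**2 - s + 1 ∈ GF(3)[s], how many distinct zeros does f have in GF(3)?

Evaluate at each of the 3 elements of GF(3):
f(0) = 1; f(1) = 1; f(2) = 0 → root.
Roots: {2}.

1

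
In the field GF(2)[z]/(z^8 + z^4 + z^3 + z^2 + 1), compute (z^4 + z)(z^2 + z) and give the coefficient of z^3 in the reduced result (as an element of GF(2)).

Multiply in GF(2)[z]: (z^4 + z)·(z^2 + z) = z^6 + z^5 + z^3 + z^2.
Reduced: z^6 + z^5 + z^3 + z^2.

1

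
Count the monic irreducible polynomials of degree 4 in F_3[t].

18

The number of monic irreducibles of degree 4 over GF(3) is (1/4)·Σ_{d∣4} μ(4/d) 3^d.
Divisors of 4: 1, 2, 4; μ(4/d) for each: 0, -1, 1.
Σ = − 3^2 + 3^4 = 72.
N = 72/4 = 18.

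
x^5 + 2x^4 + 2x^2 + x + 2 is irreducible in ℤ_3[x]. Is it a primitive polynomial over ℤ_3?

Write f(x) = x^5 + 2x^4 + 2x^2 + x + 2.
|GF(3^5)^×| = 3^5 − 1 = 242. Prime factorization: 242 = 2·11^2.
f is primitive ⇔ x has order 242 in GF(3)[x]/(f), i.e. x^(242/q) ≠ 1 for each prime q | 242.
x^(121) mod f = 1
x^(22) mod f = x^4 + 2x^3 + 2x^2 + x + 1.
Since x^(121) = 1, the order of x divides 121 < 242; not primitive.

No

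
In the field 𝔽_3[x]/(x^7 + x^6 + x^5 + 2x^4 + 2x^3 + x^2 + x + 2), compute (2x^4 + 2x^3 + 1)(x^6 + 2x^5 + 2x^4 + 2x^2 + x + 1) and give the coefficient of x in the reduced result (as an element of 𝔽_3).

Multiply in 𝔽_3[x]: (2x^4 + 2x^3 + 1)·(x^6 + 2x^5 + 2x^4 + 2x^2 + x + 1) = 2x^10 + 2x^8 + x^7 + 2x^6 + 2x^5 + 2x^3 + 2x^2 + x + 1.
Reduce using x^7 ≡ 2x^6 + 2x^5 + x^4 + x^3 + 2x^2 + 2x + 1 (mod x^7 + x^6 + x^5 + 2x^4 + 2x^3 + x^2 + x + 2).
Reduced: 2x^4 + x^3 + x^2 + 1.

0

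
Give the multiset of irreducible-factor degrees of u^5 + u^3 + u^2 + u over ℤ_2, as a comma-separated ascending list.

Write f(u) = u^5 + u^3 + u^2 + u.
Roots in ℤ_2: f(0) = 0 → root; f(1) = 0 → root.
Linear factors from roots: (u), (u + 1).
Complete factorization: f(u) = (u)·(u + 1)·(u^3 + u^2 + 1).
Factor degrees with multiplicity: 1 + 1 + 3 = 5.

1, 1, 3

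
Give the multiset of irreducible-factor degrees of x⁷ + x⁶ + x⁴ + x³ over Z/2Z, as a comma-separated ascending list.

1, 1, 1, 1, 1, 2

Write h(x) = x⁷ + x⁶ + x⁴ + x³.
Roots in Z/2Z: h(0) = 0 → root; h(1) = 0 → root.
Linear factors from roots: (x), (x + 1).
Complete factorization: h(x) = (x + 1)^2·(x)^3·(x² + x + 1).
Factor degrees with multiplicity: 1 + 1 + 1 + 1 + 1 + 2 = 7.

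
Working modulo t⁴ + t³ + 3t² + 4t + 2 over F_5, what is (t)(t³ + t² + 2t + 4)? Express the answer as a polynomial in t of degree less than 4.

4t^2 + 3

Multiply in F_5[t]: (t)·(t³ + t² + 2t + 4) = t⁴ + t³ + 2t² + 4t.
Reduce using t⁴ ≡ 4t³ + 2t² + t + 3 (mod t⁴ + t³ + 3t² + 4t + 2).
Reduced: 4t² + 3.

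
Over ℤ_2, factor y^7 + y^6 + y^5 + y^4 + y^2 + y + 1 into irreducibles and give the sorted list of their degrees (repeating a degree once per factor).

Write h(y) = y^7 + y^6 + y^5 + y^4 + y^2 + y + 1.
Roots in ℤ_2: h(0) = 1; h(1) = 1.
Complete factorization: h(y) = (y^7 + y^6 + y^5 + y^4 + y^2 + y + 1).
Factor degrees with multiplicity: 7 = 7.

7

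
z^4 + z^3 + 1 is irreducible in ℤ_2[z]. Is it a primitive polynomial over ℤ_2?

Write f(z) = z^4 + z^3 + 1.
|GF(2^4)^×| = 2^4 − 1 = 15. Prime factorization: 15 = 3·5.
f is primitive ⇔ z has order 15 in GF(2)[z]/(f), i.e. z^(15/q) ≠ 1 for each prime q | 15.
z^(5) mod f = z^3 + z + 1.
z^(3) mod f = z^3.
None equal 1, so z has full order 15; f is primitive.

Yes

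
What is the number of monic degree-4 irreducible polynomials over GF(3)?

18

x^(3^4) − x is the product of all monic irreducibles of degree dividing 4; Möbius inversion gives N = (1/4) Σ μ(4/d)·3^d.
Divisors of 4: 1, 2, 4; μ(4/d) for each: 0, -1, 1.
Σ = − 3^2 + 3^4 = 72.
N = 72/4 = 18.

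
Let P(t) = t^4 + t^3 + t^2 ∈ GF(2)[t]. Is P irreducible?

No

Check for roots in GF(2): P(0) = 0 → root; P(1) = 1.
P(0) = 0, so (t) divides P(t); P is reducible.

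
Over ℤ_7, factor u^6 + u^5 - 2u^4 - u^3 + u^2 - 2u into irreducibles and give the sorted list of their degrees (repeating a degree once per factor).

Write f(u) = u^6 + u^5 - 2u^4 - u^3 + u^2 - 2u.
Linear factors from roots: (u), (u - 2).
Complete factorization: f(u) = (u)·(u - 2)·(u^2 - 3u - 2)·(u^2 - u + 3).
Factor degrees with multiplicity: 1 + 1 + 2 + 2 = 6.

1, 1, 2, 2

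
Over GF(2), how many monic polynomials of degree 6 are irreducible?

9

By the necklace-counting formula, N_2(6) = (1/6) Σ_{d|6} μ(6/d)·2^d.
Divisors of 6: 1, 2, 3, 6; μ(6/d) for each: 1, -1, -1, 1.
Σ = 2^1 − 2^2 − 2^3 + 2^6 = 54.
N = 54/6 = 9.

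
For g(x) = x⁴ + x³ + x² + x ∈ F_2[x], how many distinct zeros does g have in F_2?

2

Evaluate at each of the 2 elements of F_2:
g(0) = 0 → root; g(1) = 0 → root.
Roots: {0, 1}.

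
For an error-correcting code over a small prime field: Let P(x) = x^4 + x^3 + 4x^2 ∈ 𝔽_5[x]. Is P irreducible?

No

Check for roots in 𝔽_5: P(0) = 0 → root; P(1) = 1; P(2) = 0 → root; P(3) = 4; P(4) = 4.
P(0) = 0, so (x) divides P(x); P is reducible.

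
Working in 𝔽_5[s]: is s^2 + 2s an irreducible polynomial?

Write g(s) = s^2 + 2s.
Check for roots in 𝔽_5: g(0) = 0 → root; g(1) = 3; g(2) = 3; g(3) = 0 → root; g(4) = 4.
g(0) = 0, so (s) divides g(s); g is reducible.

No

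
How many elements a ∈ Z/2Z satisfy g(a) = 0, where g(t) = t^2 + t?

2

Evaluate at each of the 2 elements of Z/2Z:
g(0) = 0 → root; g(1) = 0 → root.
Roots: {0, 1}.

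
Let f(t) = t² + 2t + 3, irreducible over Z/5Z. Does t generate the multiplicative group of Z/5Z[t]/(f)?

Yes

|GF(5^2)^×| = 5^2 − 1 = 24. Prime factorization: 24 = 2^3·3.
f is primitive ⇔ t has order 24 in GF(5)[t]/(f), i.e. t^(24/q) ≠ 1 for each prime q | 24.
t^(12) mod f = 4.
t^(8) mod f = 4t + 1.
None equal 1, so t has full order 24; f is primitive.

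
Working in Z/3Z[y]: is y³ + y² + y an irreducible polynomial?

No

Write f(y) = y³ + y² + y.
Check for roots in Z/3Z: f(0) = 0 → root; f(1) = 0 → root; f(2) = 2.
f(0) = 0, so (y) divides f(y); f is reducible.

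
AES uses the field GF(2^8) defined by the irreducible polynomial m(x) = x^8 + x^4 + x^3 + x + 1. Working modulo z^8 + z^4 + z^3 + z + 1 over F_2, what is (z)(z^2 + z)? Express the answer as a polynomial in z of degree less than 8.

Multiply in F_2[z]: (z)·(z^2 + z) = z^3 + z^2.
Reduced: z^3 + z^2.

z^3 + z^2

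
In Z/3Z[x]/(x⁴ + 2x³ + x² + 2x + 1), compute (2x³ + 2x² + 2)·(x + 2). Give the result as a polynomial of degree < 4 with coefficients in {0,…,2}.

2x^3 + 2x^2 + x + 2

Multiply in Z/3Z[x]: (2x³ + 2x² + 2)·(x + 2) = 2x⁴ + x² + 2x + 1.
Reduce using x⁴ ≡ x³ + 2x² + x + 2 (mod x⁴ + 2x³ + x² + 2x + 1).
Reduced: 2x³ + 2x² + x + 2.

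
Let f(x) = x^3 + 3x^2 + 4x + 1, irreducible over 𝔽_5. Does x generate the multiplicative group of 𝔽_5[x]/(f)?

No

|GF(5^3)^×| = 5^3 − 1 = 124. Prime factorization: 124 = 2^2·31.
f is primitive ⇔ x has order 124 in GF(5)[x]/(f), i.e. x^(124/q) ≠ 1 for each prime q | 124.
x^(62) mod f = 1
x^(4) mod f = x + 3.
Since x^(62) = 1, the order of x divides 62 < 124; not primitive.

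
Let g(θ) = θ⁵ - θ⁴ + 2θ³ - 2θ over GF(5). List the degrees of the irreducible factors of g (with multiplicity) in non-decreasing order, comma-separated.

1, 1, 1, 1, 1

Roots in GF(5): g(0) = 0 → root; g(1) = 0 → root; g(2) = 3; g(3) = 0 → root; g(4) = 3.
Linear factors from roots: (θ), (θ - 1), (θ + 2).
Complete factorization: g(θ) = (θ)·(θ + 2)·(θ - 1)^3.
Factor degrees with multiplicity: 1 + 1 + 1 + 1 + 1 = 5.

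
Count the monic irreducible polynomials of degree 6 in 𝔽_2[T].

9

x^(2^6) − x is the product of all monic irreducibles of degree dividing 6; Möbius inversion gives N = (1/6) Σ μ(6/d)·2^d.
Divisors of 6: 1, 2, 3, 6; μ(6/d) for each: 1, -1, -1, 1.
Σ = 2^1 − 2^2 − 2^3 + 2^6 = 54.
N = 54/6 = 9.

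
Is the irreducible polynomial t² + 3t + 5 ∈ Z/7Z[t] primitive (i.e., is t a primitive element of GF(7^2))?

Yes

Write f(t) = t² + 3t + 5.
|GF(7^2)^×| = 7^2 − 1 = 48. Prime factorization: 48 = 2^4·3.
f is primitive ⇔ t has order 48 in GF(7)[t]/(f), i.e. t^(48/q) ≠ 1 for each prime q | 48.
t^(24) mod f = 6.
t^(16) mod f = 4.
None equal 1, so t has full order 48; f is primitive.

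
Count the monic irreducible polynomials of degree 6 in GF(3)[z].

x^(3^6) − x is the product of all monic irreducibles of degree dividing 6; Möbius inversion gives N = (1/6) Σ μ(6/d)·3^d.
Divisors of 6: 1, 2, 3, 6; μ(6/d) for each: 1, -1, -1, 1.
Σ = 3^1 − 3^2 − 3^3 + 3^6 = 696.
N = 696/6 = 116.

116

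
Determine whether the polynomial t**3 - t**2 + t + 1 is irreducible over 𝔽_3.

Yes

Write m(t) = t**3 - t**2 + t + 1.
Check for roots in 𝔽_3: m(0) = 1; m(1) = 2; m(2) = 1.
No roots. A degree-3 polynomial over a field with no linear factor is irreducible.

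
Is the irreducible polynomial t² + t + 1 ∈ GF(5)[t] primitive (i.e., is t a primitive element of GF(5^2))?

No

Write f(t) = t² + t + 1.
|GF(5^2)^×| = 5^2 − 1 = 24. Prime factorization: 24 = 2^3·3.
f is primitive ⇔ t has order 24 in GF(5)[t]/(f), i.e. t^(24/q) ≠ 1 for each prime q | 24.
t^(12) mod f = 1
t^(8) mod f = 4t + 4.
Since t^(12) = 1, the order of t divides 12 < 24; not primitive.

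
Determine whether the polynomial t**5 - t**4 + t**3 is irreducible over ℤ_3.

No

Write g(t) = t**5 - t**4 + t**3.
Check for roots in ℤ_3: g(0) = 0 → root; g(1) = 1; g(2) = 0 → root.
g(0) = 0, so (t) divides g(t); g is reducible.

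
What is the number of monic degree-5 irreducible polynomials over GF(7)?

3360

By the necklace-counting formula, N_7(5) = (1/5) Σ_{d|5} μ(5/d)·7^d.
Divisors of 5: 1, 5; μ(5/d) for each: -1, 1.
Σ = − 7^1 + 7^5 = 16800.
N = 16800/5 = 3360.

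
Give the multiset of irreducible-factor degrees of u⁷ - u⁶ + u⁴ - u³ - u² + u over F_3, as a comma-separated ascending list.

1, 1, 2, 3

Write g(u) = u⁷ - u⁶ + u⁴ - u³ - u² + u.
Roots in F_3: g(0) = 0 → root; g(1) = 0 → root; g(2) = 1.
Linear factors from roots: (u), (u - 1).
Complete factorization: g(u) = (u)·(u - 1)·(u² - u - 1)·(u³ + u² - u + 1).
Factor degrees with multiplicity: 1 + 1 + 2 + 3 = 7.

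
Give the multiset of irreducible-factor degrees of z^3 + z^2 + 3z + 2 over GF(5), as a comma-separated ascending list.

Write g(z) = z^3 + z^2 + 3z + 2.
Roots in GF(5): g(0) = 2; g(1) = 2; g(2) = 0 → root; g(3) = 2; g(4) = 4.
Linear factors from roots: (z + 3).
Complete factorization: g(z) = (z + 3)·(z^2 + 3z + 4).
Factor degrees with multiplicity: 1 + 2 = 3.

1, 2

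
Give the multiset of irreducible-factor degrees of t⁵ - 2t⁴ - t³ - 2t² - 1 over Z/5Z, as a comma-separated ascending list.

1, 1, 1, 1, 1

Write h(t) = t⁵ - 2t⁴ - t³ - 2t² - 1.
Roots in Z/5Z: h(0) = 4; h(1) = 0 → root; h(2) = 3; h(3) = 0 → root; h(4) = 0 → root.
Linear factors from roots: (t - 1), (t + 2), (t + 1).
Complete factorization: h(t) = (t + 1)·(t + 2)^2·(t - 1)^2.
Factor degrees with multiplicity: 1 + 1 + 1 + 1 + 1 = 5.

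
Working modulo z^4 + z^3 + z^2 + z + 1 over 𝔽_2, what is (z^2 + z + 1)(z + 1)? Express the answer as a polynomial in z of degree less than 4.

Multiply in 𝔽_2[z]: (z^2 + z + 1)·(z + 1) = z^3 + 1.
Reduced: z^3 + 1.

z^3 + 1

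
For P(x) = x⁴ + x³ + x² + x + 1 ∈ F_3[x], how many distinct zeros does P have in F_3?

0

Evaluate at each of the 3 elements of F_3:
P(0) = 1; P(1) = 2; P(2) = 1.
No element is a root.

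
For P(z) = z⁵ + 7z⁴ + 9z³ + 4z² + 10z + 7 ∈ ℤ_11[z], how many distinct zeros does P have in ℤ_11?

Evaluate at each of the 11 elements of ℤ_11:
P(0) = 7; P(1) = 5; P(2) = 6; P(3) = 4; P(4) = 5; P(5) = 4; P(6) = 6; P(7) = 3; P(8) = 6; P(9) = 0 → root; P(10) = 9.
Roots: {9}.

1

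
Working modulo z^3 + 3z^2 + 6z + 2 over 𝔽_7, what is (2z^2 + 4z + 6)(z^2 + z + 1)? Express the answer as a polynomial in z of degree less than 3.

6z + 6

Multiply in 𝔽_7[z]: (2z^2 + 4z + 6)·(z^2 + z + 1) = 2z^4 + 6z^3 + 5z^2 + 3z + 6.
Reduce using z^3 ≡ 4z^2 + z + 5 (mod z^3 + 3z^2 + 6z + 2).
Reduced: 6z + 6.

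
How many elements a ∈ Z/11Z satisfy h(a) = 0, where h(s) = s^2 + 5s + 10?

0

Evaluate at each of the 11 elements of Z/11Z:
h(0) = 10; h(1) = 5; h(2) = 2; h(3) = 1; h(4) = 2; h(5) = 5; h(6) = 10; h(7) = 6; h(8) = 4; h(9) = 4; h(10) = 6.
No element is a root.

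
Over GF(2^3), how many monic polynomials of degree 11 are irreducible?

By the necklace-counting formula, N_8(11) = (1/11) Σ_{d|11} μ(11/d)·8^d.
Divisors of 11: 1, 11; μ(11/d) for each: -1, 1.
Σ = − 8^1 + 8^11 = 8589934584.
N = 8589934584/11 = 780903144.

780903144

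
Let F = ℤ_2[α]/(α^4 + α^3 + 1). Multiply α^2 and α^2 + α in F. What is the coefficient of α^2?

0

Multiply in ℤ_2[α]: (α^2)·(α^2 + α) = α^4 + α^3.
Reduce using α^4 ≡ α^3 + 1 (mod α^4 + α^3 + 1).
Reduced: 1.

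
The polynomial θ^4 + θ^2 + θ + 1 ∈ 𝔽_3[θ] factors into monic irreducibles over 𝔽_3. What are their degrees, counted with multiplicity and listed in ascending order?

Write g(θ) = θ^4 + θ^2 + θ + 1.
Roots in 𝔽_3: g(0) = 1; g(1) = 1; g(2) = 2.
Complete factorization: g(θ) = (θ^4 + θ^2 + θ + 1).
Factor degrees with multiplicity: 4 = 4.

4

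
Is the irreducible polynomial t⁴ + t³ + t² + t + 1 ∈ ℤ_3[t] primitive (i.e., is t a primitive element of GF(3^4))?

No

Write f(t) = t⁴ + t³ + t² + t + 1.
|GF(3^4)^×| = 3^4 − 1 = 80. Prime factorization: 80 = 2^4·5.
f is primitive ⇔ t has order 80 in GF(3)[t]/(f), i.e. t^(80/q) ≠ 1 for each prime q | 80.
t^(40) mod f = 1
t^(16) mod f = t.
Since t^(40) = 1, the order of t divides 40 < 80; not primitive.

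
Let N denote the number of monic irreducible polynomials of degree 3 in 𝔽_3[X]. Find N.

The number of monic irreducibles of degree 3 over GF(3) is (1/3)·Σ_{d∣3} μ(3/d) 3^d.
Divisors of 3: 1, 3; μ(3/d) for each: -1, 1.
Σ = − 3^1 + 3^3 = 24.
N = 24/3 = 8.

8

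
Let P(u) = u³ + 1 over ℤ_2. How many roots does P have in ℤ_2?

1

Evaluate at each of the 2 elements of ℤ_2:
P(0) = 1; P(1) = 0 → root.
Roots: {1}.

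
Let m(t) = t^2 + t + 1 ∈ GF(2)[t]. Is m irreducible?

Yes

Check for roots in GF(2): m(0) = 1; m(1) = 1.
No roots. A degree-2 polynomial over a field with no linear factor is irreducible.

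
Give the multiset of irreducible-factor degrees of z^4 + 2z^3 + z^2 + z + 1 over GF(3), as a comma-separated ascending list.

1, 1, 2

Write g(z) = z^4 + 2z^3 + z^2 + z + 1.
Roots in GF(3): g(0) = 1; g(1) = 0 → root; g(2) = 0 → root.
Linear factors from roots: (z + 2), (z + 1).
Complete factorization: g(z) = (z + 1)·(z + 2)·(z^2 + 2z + 2).
Factor degrees with multiplicity: 1 + 1 + 2 = 4.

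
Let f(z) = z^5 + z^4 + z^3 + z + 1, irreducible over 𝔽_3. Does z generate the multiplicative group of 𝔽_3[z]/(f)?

|GF(3^5)^×| = 3^5 − 1 = 242. Prime factorization: 242 = 2·11^2.
f is primitive ⇔ z has order 242 in GF(3)[z]/(f), i.e. z^(242/q) ≠ 1 for each prime q | 242.
z^(121) mod f = 2.
z^(22) mod f = z^4 + 2z^3 + z^2 + 1.
None equal 1, so z has full order 242; f is primitive.

Yes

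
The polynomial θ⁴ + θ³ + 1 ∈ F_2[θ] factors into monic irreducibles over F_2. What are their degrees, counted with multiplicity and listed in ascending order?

4

Write f(θ) = θ⁴ + θ³ + 1.
Roots in F_2: f(0) = 1; f(1) = 1.
Complete factorization: f(θ) = (θ⁴ + θ³ + 1).
Factor degrees with multiplicity: 4 = 4.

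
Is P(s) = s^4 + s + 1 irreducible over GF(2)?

Yes

Check for roots in GF(2): P(0) = 1; P(1) = 1.
No roots, so no linear factors.
Monic irreducibles of degree 2 over GF(2): s^2 + s + 1.
None of them divide P (all give nonzero remainder).
No irreducible factor of degree ≤ 2 exists, so P is irreducible over GF(2).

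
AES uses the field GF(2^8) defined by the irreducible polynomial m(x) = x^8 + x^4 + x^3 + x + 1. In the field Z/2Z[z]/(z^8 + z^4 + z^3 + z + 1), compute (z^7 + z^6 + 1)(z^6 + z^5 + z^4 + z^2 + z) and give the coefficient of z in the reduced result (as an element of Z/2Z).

Multiply in Z/2Z[z]: (z^7 + z^6 + 1)·(z^6 + z^5 + z^4 + z^2 + z) = z^13 + z^10 + z^9 + z^7 + z^6 + z^5 + z^4 + z^2 + z.
Reduce using z^8 ≡ z^4 + z^3 + z + 1 (mod z^8 + z^4 + z^3 + z + 1).
Reduced: z^7 + z^6 + z^5 + 1.

0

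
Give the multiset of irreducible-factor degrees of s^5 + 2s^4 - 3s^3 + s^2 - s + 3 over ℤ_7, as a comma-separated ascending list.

2, 3

Write h(s) = s^5 + 2s^4 - 3s^3 + s^2 - s + 3.
Complete factorization: h(s) = (s^2 - s - 3)·(s^3 + 3s^2 + 3s - 1).
Factor degrees with multiplicity: 2 + 3 = 5.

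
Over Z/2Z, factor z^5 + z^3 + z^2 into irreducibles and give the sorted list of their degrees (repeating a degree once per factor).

Write f(z) = z^5 + z^3 + z^2.
Roots in Z/2Z: f(0) = 0 → root; f(1) = 1.
Linear factors from roots: (z).
Complete factorization: f(z) = (z)^2·(z^3 + z + 1).
Factor degrees with multiplicity: 1 + 1 + 3 = 5.

1, 1, 3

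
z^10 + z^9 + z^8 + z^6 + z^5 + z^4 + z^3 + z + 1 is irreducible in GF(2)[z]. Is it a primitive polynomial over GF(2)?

Write f(z) = z^10 + z^9 + z^8 + z^6 + z^5 + z^4 + z^3 + z + 1.
|GF(2^10)^×| = 2^10 − 1 = 1023. Prime factorization: 1023 = 3·11·31.
f is primitive ⇔ z has order 1023 in GF(2)[z]/(f), i.e. z^(1023/q) ≠ 1 for each prime q | 1023.
z^(341) mod f = 1
z^(93) mod f = z^9 + z^8 + z^6 + z^2 + 1.
z^(33) mod f = z^9 + z^6 + z^5 + z^4 + z.
Since z^(341) = 1, the order of z divides 341 < 1023; not primitive.

No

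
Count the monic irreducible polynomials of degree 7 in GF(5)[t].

11160

By the necklace-counting formula, N_5(7) = (1/7) Σ_{d|7} μ(7/d)·5^d.
Divisors of 7: 1, 7; μ(7/d) for each: -1, 1.
Σ = − 5^1 + 5^7 = 78120.
N = 78120/7 = 11160.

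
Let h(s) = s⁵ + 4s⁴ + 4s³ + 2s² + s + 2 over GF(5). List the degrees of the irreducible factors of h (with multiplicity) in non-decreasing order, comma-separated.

Roots in GF(5): h(0) = 2; h(1) = 4; h(2) = 0 → root; h(3) = 3; h(4) = 2.
Linear factors from roots: (s + 3).
Complete factorization: h(s) = (s + 3)^2·(s³ + 3s² + 2s + 3).
Factor degrees with multiplicity: 1 + 1 + 3 = 5.

1, 1, 3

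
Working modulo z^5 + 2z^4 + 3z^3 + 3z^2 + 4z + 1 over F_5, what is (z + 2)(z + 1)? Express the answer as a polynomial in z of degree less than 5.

Multiply in F_5[z]: (z + 2)·(z + 1) = z^2 + 3z + 2.
Reduced: z^2 + 3z + 2.

z^2 + 3z + 2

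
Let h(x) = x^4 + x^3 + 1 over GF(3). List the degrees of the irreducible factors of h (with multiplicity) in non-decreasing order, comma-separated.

1, 3

Roots in GF(3): h(0) = 1; h(1) = 0 → root; h(2) = 1.
Linear factors from roots: (x + 2).
Complete factorization: h(x) = (x + 2)·(x^3 + 2x^2 + 2x + 2).
Factor degrees with multiplicity: 1 + 3 = 4.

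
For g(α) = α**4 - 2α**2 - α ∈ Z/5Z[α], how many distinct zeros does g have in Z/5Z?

Evaluate at each of the 5 elements of Z/5Z:
g(0) = 0 → root; g(1) = 3; g(2) = 1; g(3) = 0 → root; g(4) = 0 → root.
Roots: {0, 3, 4}.

3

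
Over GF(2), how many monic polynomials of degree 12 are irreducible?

335

By the necklace-counting formula, N_2(12) = (1/12) Σ_{d|12} μ(12/d)·2^d.
Divisors of 12: 1, 2, 3, 4, 6, 12; μ(12/d) for each: 0, 1, 0, -1, -1, 1.
Σ = 2^2 − 2^4 − 2^6 + 2^12 = 4020.
N = 4020/12 = 335.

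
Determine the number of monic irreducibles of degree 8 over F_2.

30

By the necklace-counting formula, N_2(8) = (1/8) Σ_{d|8} μ(8/d)·2^d.
Divisors of 8: 1, 2, 4, 8; μ(8/d) for each: 0, 0, -1, 1.
Σ = − 2^4 + 2^8 = 240.
N = 240/8 = 30.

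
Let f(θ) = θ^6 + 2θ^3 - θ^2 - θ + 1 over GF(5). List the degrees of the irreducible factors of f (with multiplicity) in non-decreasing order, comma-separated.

1, 1, 2, 2

Roots in GF(5): f(0) = 1; f(1) = 2; f(2) = 0 → root; f(3) = 2; f(4) = 0 → root.
Linear factors from roots: (θ - 2), (θ + 1).
Complete factorization: f(θ) = (θ + 1)·(θ - 2)·(θ^2 + 2)·(θ^2 + θ + 1).
Factor degrees with multiplicity: 1 + 1 + 2 + 2 = 6.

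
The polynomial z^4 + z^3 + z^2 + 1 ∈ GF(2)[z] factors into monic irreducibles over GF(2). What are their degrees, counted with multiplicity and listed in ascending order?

1, 3

Write f(z) = z^4 + z^3 + z^2 + 1.
Roots in GF(2): f(0) = 1; f(1) = 0 → root.
Linear factors from roots: (z + 1).
Complete factorization: f(z) = (z + 1)·(z^3 + z + 1).
Factor degrees with multiplicity: 1 + 3 = 4.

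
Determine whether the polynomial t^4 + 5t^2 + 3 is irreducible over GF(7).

Yes

Write P(t) = t^4 + 5t^2 + 3.
Check for roots in GF(7): P(0) = 3; P(1) = 2; P(2) = 4; P(3) = 3; P(4) = 3; P(5) = 4; P(6) = 2.
No roots, so no linear factors.
Degree-2 irreducible divisors: test the 21 monic irreducibles of degree 2 over GF(7).
None of them divide P (all give nonzero remainder).
No irreducible factor of degree ≤ 2 exists, so P is irreducible over GF(7).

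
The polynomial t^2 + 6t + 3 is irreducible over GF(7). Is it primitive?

Write f(t) = t^2 + 6t + 3.
|GF(7^2)^×| = 7^2 − 1 = 48. Prime factorization: 48 = 2^4·3.
f is primitive ⇔ t has order 48 in GF(7)[t]/(f), i.e. t^(48/q) ≠ 1 for each prime q | 48.
t^(24) mod f = 6.
t^(16) mod f = 2.
None equal 1, so t has full order 48; f is primitive.

Yes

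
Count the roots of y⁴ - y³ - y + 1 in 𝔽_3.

1

Write f(y) = y⁴ - y³ - y + 1.
Evaluate at each of the 3 elements of 𝔽_3:
f(0) = 1; f(1) = 0 → root; f(2) = 1.
Roots: {1}.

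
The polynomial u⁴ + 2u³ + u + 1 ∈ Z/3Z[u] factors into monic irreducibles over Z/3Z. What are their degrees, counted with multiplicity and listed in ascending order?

Write h(u) = u⁴ + 2u³ + u + 1.
Roots in Z/3Z: h(0) = 1; h(1) = 2; h(2) = 2.
Complete factorization: h(u) = (u⁴ + 2u³ + u + 1).
Factor degrees with multiplicity: 4 = 4.

4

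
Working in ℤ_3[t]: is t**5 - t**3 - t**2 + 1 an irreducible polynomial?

Write m(t) = t**5 - t**3 - t**2 + 1.
Check for roots in ℤ_3: m(0) = 1; m(1) = 0 → root; m(2) = 0 → root.
m(1) = 0, so (t − 1) divides m(t); m is reducible.

No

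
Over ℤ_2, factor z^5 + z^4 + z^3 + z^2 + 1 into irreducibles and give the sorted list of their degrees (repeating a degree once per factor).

Write g(z) = z^5 + z^4 + z^3 + z^2 + 1.
Roots in ℤ_2: g(0) = 1; g(1) = 1.
Complete factorization: g(z) = (z^5 + z^4 + z^3 + z^2 + 1).
Factor degrees with multiplicity: 5 = 5.

5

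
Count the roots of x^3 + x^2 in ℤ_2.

2

Write h(x) = x^3 + x^2.
Evaluate at each of the 2 elements of ℤ_2:
h(0) = 0 → root; h(1) = 0 → root.
Roots: {0, 1}.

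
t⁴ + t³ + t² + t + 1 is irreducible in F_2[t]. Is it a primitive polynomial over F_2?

Write f(t) = t⁴ + t³ + t² + t + 1.
|GF(2^4)^×| = 2^4 − 1 = 15. Prime factorization: 15 = 3·5.
f is primitive ⇔ t has order 15 in GF(2)[t]/(f), i.e. t^(15/q) ≠ 1 for each prime q | 15.
t^(5) mod f = 1
t^(3) mod f = t³.
Since t^(5) = 1, the order of t divides 5 < 15; not primitive.

No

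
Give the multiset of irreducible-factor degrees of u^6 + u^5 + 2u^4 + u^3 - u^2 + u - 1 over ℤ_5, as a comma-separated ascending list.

6

Write h(u) = u^6 + u^5 + 2u^4 + u^3 - u^2 + u - 1.
Roots in ℤ_5: h(0) = 4; h(1) = 4; h(2) = 3; h(3) = 4; h(4) = 3.
Complete factorization: h(u) = (u^6 + u^5 + 2u^4 + u^3 - u^2 + u - 1).
Factor degrees with multiplicity: 6 = 6.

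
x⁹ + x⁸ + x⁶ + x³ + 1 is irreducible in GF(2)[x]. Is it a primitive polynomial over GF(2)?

Write f(x) = x⁹ + x⁸ + x⁶ + x³ + 1.
|GF(2^9)^×| = 2^9 − 1 = 511. Prime factorization: 511 = 7·73.
f is primitive ⇔ x has order 511 in GF(2)[x]/(f), i.e. x^(511/q) ≠ 1 for each prime q | 511.
x^(73) mod f = 1
x^(7) mod f = x⁷.
Since x^(73) = 1, the order of x divides 73 < 511; not primitive.

No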